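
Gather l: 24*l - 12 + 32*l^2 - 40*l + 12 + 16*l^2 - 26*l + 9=48*l^2 - 42*l + 9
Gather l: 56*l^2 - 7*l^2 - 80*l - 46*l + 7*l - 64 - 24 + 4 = 49*l^2 - 119*l - 84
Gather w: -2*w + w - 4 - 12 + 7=-w - 9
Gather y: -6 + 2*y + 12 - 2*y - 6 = 0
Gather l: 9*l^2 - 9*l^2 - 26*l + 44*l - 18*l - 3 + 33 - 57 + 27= 0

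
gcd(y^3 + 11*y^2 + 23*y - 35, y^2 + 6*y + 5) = y + 5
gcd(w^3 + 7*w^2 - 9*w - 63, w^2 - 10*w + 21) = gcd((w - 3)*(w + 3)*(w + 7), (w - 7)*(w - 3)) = w - 3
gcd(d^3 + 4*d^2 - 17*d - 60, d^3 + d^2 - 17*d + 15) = d + 5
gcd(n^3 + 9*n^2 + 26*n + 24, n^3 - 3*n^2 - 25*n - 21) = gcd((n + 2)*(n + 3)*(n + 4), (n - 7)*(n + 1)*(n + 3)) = n + 3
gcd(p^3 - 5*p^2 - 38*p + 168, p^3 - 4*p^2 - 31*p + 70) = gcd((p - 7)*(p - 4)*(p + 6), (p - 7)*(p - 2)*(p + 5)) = p - 7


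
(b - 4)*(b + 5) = b^2 + b - 20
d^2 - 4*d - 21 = (d - 7)*(d + 3)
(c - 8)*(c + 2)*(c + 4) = c^3 - 2*c^2 - 40*c - 64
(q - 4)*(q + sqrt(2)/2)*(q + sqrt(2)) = q^3 - 4*q^2 + 3*sqrt(2)*q^2/2 - 6*sqrt(2)*q + q - 4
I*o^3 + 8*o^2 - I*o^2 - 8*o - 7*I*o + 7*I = (o - 7*I)*(o - I)*(I*o - I)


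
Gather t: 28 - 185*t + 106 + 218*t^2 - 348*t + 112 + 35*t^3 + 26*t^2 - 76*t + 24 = 35*t^3 + 244*t^2 - 609*t + 270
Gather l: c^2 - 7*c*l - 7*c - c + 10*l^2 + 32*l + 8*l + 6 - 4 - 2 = c^2 - 8*c + 10*l^2 + l*(40 - 7*c)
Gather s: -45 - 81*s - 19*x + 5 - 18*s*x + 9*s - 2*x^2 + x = s*(-18*x - 72) - 2*x^2 - 18*x - 40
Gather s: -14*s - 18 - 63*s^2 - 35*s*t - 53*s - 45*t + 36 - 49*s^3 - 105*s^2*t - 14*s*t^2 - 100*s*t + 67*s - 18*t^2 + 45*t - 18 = -49*s^3 + s^2*(-105*t - 63) + s*(-14*t^2 - 135*t) - 18*t^2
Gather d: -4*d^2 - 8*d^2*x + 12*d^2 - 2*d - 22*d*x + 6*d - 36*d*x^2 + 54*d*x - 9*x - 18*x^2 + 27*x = d^2*(8 - 8*x) + d*(-36*x^2 + 32*x + 4) - 18*x^2 + 18*x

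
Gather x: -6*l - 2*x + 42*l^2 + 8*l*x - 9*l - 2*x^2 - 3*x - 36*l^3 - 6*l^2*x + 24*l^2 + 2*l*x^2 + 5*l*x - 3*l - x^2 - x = -36*l^3 + 66*l^2 - 18*l + x^2*(2*l - 3) + x*(-6*l^2 + 13*l - 6)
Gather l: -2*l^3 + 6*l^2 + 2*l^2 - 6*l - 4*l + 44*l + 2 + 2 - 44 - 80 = -2*l^3 + 8*l^2 + 34*l - 120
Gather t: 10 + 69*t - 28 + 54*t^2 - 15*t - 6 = 54*t^2 + 54*t - 24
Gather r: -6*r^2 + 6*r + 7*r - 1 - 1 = -6*r^2 + 13*r - 2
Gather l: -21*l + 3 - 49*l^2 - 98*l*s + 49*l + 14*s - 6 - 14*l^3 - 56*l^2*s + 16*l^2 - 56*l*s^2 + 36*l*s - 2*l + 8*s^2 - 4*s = -14*l^3 + l^2*(-56*s - 33) + l*(-56*s^2 - 62*s + 26) + 8*s^2 + 10*s - 3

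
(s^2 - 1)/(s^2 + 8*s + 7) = (s - 1)/(s + 7)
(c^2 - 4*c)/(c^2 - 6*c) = (c - 4)/(c - 6)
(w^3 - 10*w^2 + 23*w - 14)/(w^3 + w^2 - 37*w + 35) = (w^2 - 9*w + 14)/(w^2 + 2*w - 35)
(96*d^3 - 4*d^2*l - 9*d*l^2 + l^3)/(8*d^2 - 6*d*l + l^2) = (24*d^2 + 5*d*l - l^2)/(2*d - l)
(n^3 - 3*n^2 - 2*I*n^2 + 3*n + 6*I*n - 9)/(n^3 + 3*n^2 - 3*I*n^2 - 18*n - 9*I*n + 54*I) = (n + I)/(n + 6)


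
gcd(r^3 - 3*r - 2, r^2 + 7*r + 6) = r + 1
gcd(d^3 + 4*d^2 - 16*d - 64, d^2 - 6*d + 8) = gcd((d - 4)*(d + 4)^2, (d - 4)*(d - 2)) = d - 4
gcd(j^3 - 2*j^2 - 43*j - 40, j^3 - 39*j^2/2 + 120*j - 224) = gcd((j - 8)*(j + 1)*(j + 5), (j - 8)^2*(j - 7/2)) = j - 8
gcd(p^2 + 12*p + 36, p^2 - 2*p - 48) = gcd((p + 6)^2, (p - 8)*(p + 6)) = p + 6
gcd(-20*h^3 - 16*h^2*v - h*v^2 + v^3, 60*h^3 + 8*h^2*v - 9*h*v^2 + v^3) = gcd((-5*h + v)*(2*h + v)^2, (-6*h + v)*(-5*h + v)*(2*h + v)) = -10*h^2 - 3*h*v + v^2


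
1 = 1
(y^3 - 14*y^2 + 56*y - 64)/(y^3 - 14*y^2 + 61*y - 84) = (y^2 - 10*y + 16)/(y^2 - 10*y + 21)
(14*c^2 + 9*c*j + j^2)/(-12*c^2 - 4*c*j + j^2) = (-7*c - j)/(6*c - j)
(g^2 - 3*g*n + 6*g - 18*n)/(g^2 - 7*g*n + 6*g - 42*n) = (g - 3*n)/(g - 7*n)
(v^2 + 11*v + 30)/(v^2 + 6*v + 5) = (v + 6)/(v + 1)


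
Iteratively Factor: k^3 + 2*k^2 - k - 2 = (k + 2)*(k^2 - 1) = (k + 1)*(k + 2)*(k - 1)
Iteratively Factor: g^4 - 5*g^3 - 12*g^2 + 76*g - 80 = (g - 2)*(g^3 - 3*g^2 - 18*g + 40) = (g - 5)*(g - 2)*(g^2 + 2*g - 8) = (g - 5)*(g - 2)*(g + 4)*(g - 2)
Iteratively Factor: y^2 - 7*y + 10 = (y - 2)*(y - 5)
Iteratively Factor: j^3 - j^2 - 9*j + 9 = (j - 1)*(j^2 - 9) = (j - 3)*(j - 1)*(j + 3)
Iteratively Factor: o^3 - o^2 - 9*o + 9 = (o - 1)*(o^2 - 9) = (o - 1)*(o + 3)*(o - 3)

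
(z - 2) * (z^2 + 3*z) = z^3 + z^2 - 6*z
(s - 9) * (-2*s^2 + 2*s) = -2*s^3 + 20*s^2 - 18*s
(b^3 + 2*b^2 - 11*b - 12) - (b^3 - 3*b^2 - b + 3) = 5*b^2 - 10*b - 15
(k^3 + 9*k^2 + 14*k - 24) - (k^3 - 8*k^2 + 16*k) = 17*k^2 - 2*k - 24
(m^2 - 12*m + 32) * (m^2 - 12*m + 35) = m^4 - 24*m^3 + 211*m^2 - 804*m + 1120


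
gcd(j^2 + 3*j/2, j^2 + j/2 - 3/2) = j + 3/2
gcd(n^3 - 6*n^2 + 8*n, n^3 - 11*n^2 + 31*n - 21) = 1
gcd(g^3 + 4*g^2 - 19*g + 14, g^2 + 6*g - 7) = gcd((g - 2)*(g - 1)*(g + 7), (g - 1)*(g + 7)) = g^2 + 6*g - 7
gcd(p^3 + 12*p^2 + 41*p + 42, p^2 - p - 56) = p + 7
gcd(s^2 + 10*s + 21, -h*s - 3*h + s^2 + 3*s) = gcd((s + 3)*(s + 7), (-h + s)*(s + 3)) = s + 3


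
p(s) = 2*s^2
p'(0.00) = 0.00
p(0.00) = 0.00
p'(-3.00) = -12.00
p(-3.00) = 18.00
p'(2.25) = 9.00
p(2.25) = 10.12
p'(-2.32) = -9.28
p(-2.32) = 10.76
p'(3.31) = 13.24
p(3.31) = 21.91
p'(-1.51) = -6.04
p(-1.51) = 4.56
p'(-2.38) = -9.52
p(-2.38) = 11.33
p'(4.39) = 17.56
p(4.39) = 38.54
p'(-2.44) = -9.76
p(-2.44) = 11.91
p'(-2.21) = -8.84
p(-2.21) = 9.77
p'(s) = 4*s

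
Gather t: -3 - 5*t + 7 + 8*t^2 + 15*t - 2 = 8*t^2 + 10*t + 2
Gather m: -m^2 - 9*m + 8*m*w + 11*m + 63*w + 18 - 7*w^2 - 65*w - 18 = -m^2 + m*(8*w + 2) - 7*w^2 - 2*w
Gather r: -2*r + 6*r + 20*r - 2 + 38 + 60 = 24*r + 96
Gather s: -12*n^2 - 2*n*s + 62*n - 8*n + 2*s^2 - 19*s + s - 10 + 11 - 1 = -12*n^2 + 54*n + 2*s^2 + s*(-2*n - 18)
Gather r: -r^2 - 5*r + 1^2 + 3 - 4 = -r^2 - 5*r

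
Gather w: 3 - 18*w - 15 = -18*w - 12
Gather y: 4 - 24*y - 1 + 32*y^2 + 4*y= 32*y^2 - 20*y + 3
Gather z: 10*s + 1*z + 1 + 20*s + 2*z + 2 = 30*s + 3*z + 3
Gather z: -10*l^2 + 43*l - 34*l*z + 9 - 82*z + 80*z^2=-10*l^2 + 43*l + 80*z^2 + z*(-34*l - 82) + 9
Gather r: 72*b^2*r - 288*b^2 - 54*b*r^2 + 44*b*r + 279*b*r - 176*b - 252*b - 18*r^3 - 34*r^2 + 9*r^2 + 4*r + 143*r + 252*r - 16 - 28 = -288*b^2 - 428*b - 18*r^3 + r^2*(-54*b - 25) + r*(72*b^2 + 323*b + 399) - 44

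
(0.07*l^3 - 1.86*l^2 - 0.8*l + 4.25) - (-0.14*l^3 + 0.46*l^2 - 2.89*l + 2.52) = 0.21*l^3 - 2.32*l^2 + 2.09*l + 1.73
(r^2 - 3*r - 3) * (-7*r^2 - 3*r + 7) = -7*r^4 + 18*r^3 + 37*r^2 - 12*r - 21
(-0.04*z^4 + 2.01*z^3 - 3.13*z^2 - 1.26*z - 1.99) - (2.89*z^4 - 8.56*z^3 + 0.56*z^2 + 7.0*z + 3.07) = -2.93*z^4 + 10.57*z^3 - 3.69*z^2 - 8.26*z - 5.06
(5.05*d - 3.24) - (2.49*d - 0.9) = 2.56*d - 2.34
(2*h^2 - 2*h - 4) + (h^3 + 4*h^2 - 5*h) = h^3 + 6*h^2 - 7*h - 4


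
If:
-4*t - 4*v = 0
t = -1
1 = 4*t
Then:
No Solution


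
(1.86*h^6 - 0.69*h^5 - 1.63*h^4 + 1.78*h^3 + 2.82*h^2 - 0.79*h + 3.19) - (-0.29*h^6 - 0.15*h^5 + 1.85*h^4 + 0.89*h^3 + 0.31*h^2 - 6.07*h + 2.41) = 2.15*h^6 - 0.54*h^5 - 3.48*h^4 + 0.89*h^3 + 2.51*h^2 + 5.28*h + 0.78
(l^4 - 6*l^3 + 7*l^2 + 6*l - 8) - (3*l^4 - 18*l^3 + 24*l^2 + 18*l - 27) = -2*l^4 + 12*l^3 - 17*l^2 - 12*l + 19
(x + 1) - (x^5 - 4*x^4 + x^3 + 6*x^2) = -x^5 + 4*x^4 - x^3 - 6*x^2 + x + 1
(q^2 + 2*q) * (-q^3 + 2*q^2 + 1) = -q^5 + 4*q^3 + q^2 + 2*q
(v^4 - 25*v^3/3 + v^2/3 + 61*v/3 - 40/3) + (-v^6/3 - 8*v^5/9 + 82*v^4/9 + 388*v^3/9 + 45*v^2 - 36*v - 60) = -v^6/3 - 8*v^5/9 + 91*v^4/9 + 313*v^3/9 + 136*v^2/3 - 47*v/3 - 220/3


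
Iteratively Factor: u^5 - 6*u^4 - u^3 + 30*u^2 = (u)*(u^4 - 6*u^3 - u^2 + 30*u) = u^2*(u^3 - 6*u^2 - u + 30) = u^2*(u - 3)*(u^2 - 3*u - 10) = u^2*(u - 5)*(u - 3)*(u + 2)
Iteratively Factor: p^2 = (p)*(p)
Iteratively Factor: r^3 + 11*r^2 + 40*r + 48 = (r + 3)*(r^2 + 8*r + 16) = (r + 3)*(r + 4)*(r + 4)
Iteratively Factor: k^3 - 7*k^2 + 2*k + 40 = (k - 4)*(k^2 - 3*k - 10) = (k - 5)*(k - 4)*(k + 2)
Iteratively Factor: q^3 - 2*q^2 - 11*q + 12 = (q - 1)*(q^2 - q - 12) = (q - 1)*(q + 3)*(q - 4)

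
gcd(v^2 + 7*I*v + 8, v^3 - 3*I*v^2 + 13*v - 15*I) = v - I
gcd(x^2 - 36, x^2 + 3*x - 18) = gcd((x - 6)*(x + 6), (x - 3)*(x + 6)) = x + 6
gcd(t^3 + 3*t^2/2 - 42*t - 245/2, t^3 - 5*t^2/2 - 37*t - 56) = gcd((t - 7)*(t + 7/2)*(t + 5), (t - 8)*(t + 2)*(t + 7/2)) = t + 7/2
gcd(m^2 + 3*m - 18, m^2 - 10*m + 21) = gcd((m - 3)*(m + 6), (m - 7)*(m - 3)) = m - 3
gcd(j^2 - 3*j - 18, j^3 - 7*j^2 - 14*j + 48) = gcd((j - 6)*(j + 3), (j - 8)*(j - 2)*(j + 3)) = j + 3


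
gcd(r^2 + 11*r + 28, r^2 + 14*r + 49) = r + 7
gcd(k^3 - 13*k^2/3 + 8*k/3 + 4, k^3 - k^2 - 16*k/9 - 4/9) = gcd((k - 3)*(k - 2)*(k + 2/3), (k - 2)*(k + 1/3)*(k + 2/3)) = k^2 - 4*k/3 - 4/3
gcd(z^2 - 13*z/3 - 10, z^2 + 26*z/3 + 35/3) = z + 5/3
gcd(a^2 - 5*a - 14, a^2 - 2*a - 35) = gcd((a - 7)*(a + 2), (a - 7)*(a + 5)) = a - 7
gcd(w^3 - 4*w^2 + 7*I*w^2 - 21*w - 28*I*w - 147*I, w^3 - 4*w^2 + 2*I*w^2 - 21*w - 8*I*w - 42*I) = w^2 - 4*w - 21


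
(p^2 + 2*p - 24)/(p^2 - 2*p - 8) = (p + 6)/(p + 2)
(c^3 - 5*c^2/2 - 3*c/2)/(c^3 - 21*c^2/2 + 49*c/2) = (2*c^2 - 5*c - 3)/(2*c^2 - 21*c + 49)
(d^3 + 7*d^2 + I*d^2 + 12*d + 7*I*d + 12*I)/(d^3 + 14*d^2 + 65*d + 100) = (d^2 + d*(3 + I) + 3*I)/(d^2 + 10*d + 25)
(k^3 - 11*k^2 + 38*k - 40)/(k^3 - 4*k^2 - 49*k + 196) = (k^2 - 7*k + 10)/(k^2 - 49)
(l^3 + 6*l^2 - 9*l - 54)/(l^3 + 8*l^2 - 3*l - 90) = (l + 3)/(l + 5)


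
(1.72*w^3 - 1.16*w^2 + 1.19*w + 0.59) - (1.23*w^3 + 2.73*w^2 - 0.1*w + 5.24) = 0.49*w^3 - 3.89*w^2 + 1.29*w - 4.65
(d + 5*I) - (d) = 5*I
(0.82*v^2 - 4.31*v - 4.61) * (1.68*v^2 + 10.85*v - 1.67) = 1.3776*v^4 + 1.6562*v^3 - 55.8777*v^2 - 42.8208*v + 7.6987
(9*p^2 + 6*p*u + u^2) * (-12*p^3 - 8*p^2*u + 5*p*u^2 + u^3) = -108*p^5 - 144*p^4*u - 15*p^3*u^2 + 31*p^2*u^3 + 11*p*u^4 + u^5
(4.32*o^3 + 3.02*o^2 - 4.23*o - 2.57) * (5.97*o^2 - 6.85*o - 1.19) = 25.7904*o^5 - 11.5626*o^4 - 51.0809*o^3 + 10.0388*o^2 + 22.6382*o + 3.0583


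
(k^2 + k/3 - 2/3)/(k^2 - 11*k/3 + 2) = (k + 1)/(k - 3)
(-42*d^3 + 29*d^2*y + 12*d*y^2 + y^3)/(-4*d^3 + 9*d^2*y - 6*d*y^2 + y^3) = (42*d^2 + 13*d*y + y^2)/(4*d^2 - 5*d*y + y^2)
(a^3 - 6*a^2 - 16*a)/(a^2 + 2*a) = a - 8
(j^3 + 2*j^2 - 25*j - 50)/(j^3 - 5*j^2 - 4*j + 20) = (j + 5)/(j - 2)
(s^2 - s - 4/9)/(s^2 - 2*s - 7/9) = (3*s - 4)/(3*s - 7)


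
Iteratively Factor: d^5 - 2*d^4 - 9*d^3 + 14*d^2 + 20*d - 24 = (d - 1)*(d^4 - d^3 - 10*d^2 + 4*d + 24) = (d - 1)*(d + 2)*(d^3 - 3*d^2 - 4*d + 12) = (d - 1)*(d + 2)^2*(d^2 - 5*d + 6) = (d - 3)*(d - 1)*(d + 2)^2*(d - 2)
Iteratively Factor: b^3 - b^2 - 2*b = (b)*(b^2 - b - 2) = b*(b - 2)*(b + 1)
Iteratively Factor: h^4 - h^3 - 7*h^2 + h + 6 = (h + 1)*(h^3 - 2*h^2 - 5*h + 6) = (h - 1)*(h + 1)*(h^2 - h - 6) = (h - 3)*(h - 1)*(h + 1)*(h + 2)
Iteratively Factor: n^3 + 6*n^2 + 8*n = (n + 2)*(n^2 + 4*n) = n*(n + 2)*(n + 4)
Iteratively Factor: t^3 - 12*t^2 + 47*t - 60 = (t - 3)*(t^2 - 9*t + 20) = (t - 5)*(t - 3)*(t - 4)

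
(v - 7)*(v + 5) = v^2 - 2*v - 35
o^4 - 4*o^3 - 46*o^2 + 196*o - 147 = (o - 7)*(o - 3)*(o - 1)*(o + 7)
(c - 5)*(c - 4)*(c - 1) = c^3 - 10*c^2 + 29*c - 20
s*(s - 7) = s^2 - 7*s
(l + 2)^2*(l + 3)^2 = l^4 + 10*l^3 + 37*l^2 + 60*l + 36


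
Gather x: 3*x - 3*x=0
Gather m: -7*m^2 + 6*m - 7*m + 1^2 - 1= -7*m^2 - m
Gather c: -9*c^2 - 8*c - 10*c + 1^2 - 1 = -9*c^2 - 18*c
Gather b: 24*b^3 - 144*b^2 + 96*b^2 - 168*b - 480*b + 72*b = 24*b^3 - 48*b^2 - 576*b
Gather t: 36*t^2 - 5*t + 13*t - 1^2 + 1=36*t^2 + 8*t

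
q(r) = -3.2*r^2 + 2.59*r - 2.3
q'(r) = 2.59 - 6.4*r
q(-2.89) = -36.51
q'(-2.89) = 21.09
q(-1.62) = -14.89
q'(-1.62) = 12.96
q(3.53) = -33.03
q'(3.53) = -20.00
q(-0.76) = -6.12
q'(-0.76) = 7.45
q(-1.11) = -9.12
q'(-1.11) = 9.69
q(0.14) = -2.00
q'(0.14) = 1.69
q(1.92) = -9.12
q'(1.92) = -9.70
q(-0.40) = -3.85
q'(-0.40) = 5.15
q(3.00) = -23.33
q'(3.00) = -16.61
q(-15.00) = -761.15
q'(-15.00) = 98.59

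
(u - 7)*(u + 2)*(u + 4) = u^3 - u^2 - 34*u - 56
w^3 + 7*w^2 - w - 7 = (w - 1)*(w + 1)*(w + 7)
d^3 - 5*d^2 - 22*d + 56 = (d - 7)*(d - 2)*(d + 4)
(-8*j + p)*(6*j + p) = -48*j^2 - 2*j*p + p^2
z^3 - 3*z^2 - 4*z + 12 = (z - 3)*(z - 2)*(z + 2)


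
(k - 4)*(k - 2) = k^2 - 6*k + 8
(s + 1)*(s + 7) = s^2 + 8*s + 7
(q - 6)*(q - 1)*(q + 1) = q^3 - 6*q^2 - q + 6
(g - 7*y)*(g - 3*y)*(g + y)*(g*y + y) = g^4*y - 9*g^3*y^2 + g^3*y + 11*g^2*y^3 - 9*g^2*y^2 + 21*g*y^4 + 11*g*y^3 + 21*y^4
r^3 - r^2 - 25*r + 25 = (r - 5)*(r - 1)*(r + 5)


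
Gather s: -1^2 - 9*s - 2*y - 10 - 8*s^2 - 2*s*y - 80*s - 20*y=-8*s^2 + s*(-2*y - 89) - 22*y - 11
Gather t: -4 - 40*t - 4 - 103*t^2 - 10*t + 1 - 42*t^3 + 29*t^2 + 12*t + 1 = -42*t^3 - 74*t^2 - 38*t - 6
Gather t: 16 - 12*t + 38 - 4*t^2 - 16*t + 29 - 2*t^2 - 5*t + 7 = -6*t^2 - 33*t + 90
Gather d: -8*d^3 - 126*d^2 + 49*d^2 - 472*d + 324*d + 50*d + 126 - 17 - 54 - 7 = -8*d^3 - 77*d^2 - 98*d + 48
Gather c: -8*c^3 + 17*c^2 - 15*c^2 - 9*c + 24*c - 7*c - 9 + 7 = -8*c^3 + 2*c^2 + 8*c - 2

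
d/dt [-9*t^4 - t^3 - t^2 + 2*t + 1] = -36*t^3 - 3*t^2 - 2*t + 2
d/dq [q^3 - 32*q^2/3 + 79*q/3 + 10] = 3*q^2 - 64*q/3 + 79/3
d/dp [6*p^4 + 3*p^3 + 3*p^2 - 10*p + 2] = 24*p^3 + 9*p^2 + 6*p - 10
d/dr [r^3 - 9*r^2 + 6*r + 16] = 3*r^2 - 18*r + 6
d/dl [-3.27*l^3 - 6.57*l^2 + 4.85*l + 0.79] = -9.81*l^2 - 13.14*l + 4.85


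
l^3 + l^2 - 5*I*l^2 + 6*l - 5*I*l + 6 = (l + 1)*(l - 6*I)*(l + I)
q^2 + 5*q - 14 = (q - 2)*(q + 7)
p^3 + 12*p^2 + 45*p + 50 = (p + 2)*(p + 5)^2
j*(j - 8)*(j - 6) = j^3 - 14*j^2 + 48*j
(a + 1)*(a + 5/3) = a^2 + 8*a/3 + 5/3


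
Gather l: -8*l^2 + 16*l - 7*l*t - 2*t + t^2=-8*l^2 + l*(16 - 7*t) + t^2 - 2*t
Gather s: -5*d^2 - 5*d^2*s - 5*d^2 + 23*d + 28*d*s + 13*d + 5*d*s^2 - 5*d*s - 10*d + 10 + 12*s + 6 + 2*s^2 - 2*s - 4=-10*d^2 + 26*d + s^2*(5*d + 2) + s*(-5*d^2 + 23*d + 10) + 12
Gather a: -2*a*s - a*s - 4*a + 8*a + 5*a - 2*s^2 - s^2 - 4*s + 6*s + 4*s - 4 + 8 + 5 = a*(9 - 3*s) - 3*s^2 + 6*s + 9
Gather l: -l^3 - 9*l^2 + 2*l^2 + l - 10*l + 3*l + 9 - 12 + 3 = -l^3 - 7*l^2 - 6*l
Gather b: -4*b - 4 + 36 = 32 - 4*b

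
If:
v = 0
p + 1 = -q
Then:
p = -q - 1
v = 0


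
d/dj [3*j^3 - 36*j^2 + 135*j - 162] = 9*j^2 - 72*j + 135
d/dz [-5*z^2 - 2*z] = -10*z - 2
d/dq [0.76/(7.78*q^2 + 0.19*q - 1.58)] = (-11.8256*q - 0.1444)/(7.78*q^2 + 0.19*q - 1.58)^2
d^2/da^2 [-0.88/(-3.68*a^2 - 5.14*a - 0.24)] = (-23.834624*a^2 - 33.290752*a + 0.88*(7.36*a + 5.14)*(14.72*a + 10.28) - 1.554432)/(3.68*a^2 + 5.14*a + 0.24)^3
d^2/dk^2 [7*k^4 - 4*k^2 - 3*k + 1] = 84*k^2 - 8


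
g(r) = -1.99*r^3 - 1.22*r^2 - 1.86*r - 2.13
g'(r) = -5.97*r^2 - 2.44*r - 1.86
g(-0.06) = -2.02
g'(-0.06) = -1.74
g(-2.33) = 20.75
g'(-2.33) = -28.59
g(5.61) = -402.31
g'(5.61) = -203.44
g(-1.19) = 1.71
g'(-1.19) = -7.41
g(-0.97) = 0.34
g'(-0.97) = -5.11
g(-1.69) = 7.13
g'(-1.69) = -14.79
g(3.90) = -145.99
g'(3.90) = -102.18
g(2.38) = -40.30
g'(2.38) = -41.48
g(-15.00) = 6467.52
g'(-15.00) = -1308.51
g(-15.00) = 6467.52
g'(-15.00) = -1308.51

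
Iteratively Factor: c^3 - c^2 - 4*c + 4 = (c - 2)*(c^2 + c - 2) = (c - 2)*(c + 2)*(c - 1)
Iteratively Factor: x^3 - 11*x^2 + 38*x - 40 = (x - 4)*(x^2 - 7*x + 10) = (x - 5)*(x - 4)*(x - 2)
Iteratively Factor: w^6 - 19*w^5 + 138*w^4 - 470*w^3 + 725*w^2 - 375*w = (w)*(w^5 - 19*w^4 + 138*w^3 - 470*w^2 + 725*w - 375) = w*(w - 5)*(w^4 - 14*w^3 + 68*w^2 - 130*w + 75) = w*(w - 5)*(w - 1)*(w^3 - 13*w^2 + 55*w - 75) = w*(w - 5)^2*(w - 1)*(w^2 - 8*w + 15) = w*(w - 5)^3*(w - 1)*(w - 3)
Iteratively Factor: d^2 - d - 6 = (d + 2)*(d - 3)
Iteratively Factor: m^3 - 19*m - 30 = (m + 2)*(m^2 - 2*m - 15) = (m - 5)*(m + 2)*(m + 3)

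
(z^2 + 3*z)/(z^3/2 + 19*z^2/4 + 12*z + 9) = 4*z*(z + 3)/(2*z^3 + 19*z^2 + 48*z + 36)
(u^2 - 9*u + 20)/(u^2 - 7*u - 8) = (-u^2 + 9*u - 20)/(-u^2 + 7*u + 8)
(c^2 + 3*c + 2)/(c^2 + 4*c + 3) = (c + 2)/(c + 3)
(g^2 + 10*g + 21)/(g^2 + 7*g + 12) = (g + 7)/(g + 4)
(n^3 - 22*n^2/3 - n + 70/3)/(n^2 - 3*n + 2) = (3*n^2 - 16*n - 35)/(3*(n - 1))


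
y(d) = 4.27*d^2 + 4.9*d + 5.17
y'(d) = 8.54*d + 4.9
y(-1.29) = 5.95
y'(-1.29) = -6.12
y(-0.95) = 4.37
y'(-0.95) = -3.21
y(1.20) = 17.20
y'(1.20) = 15.15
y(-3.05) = 29.95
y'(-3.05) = -21.15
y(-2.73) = 23.62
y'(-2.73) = -18.41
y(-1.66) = 8.80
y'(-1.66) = -9.28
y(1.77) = 27.22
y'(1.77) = 20.02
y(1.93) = 30.53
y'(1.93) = 21.38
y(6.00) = 188.29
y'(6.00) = 56.14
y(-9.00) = 306.94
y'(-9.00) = -71.96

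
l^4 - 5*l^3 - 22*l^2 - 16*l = l*(l - 8)*(l + 1)*(l + 2)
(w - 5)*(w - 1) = w^2 - 6*w + 5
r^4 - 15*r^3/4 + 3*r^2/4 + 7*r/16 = r*(r - 7/2)*(r - 1/2)*(r + 1/4)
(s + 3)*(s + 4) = s^2 + 7*s + 12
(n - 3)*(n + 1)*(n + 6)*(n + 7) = n^4 + 11*n^3 + 13*n^2 - 123*n - 126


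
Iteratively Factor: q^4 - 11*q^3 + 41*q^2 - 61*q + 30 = (q - 3)*(q^3 - 8*q^2 + 17*q - 10) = (q - 5)*(q - 3)*(q^2 - 3*q + 2) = (q - 5)*(q - 3)*(q - 1)*(q - 2)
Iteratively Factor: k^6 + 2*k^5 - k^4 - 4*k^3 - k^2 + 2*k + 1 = (k - 1)*(k^5 + 3*k^4 + 2*k^3 - 2*k^2 - 3*k - 1) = (k - 1)*(k + 1)*(k^4 + 2*k^3 - 2*k - 1) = (k - 1)*(k + 1)^2*(k^3 + k^2 - k - 1) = (k - 1)*(k + 1)^3*(k^2 - 1) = (k - 1)^2*(k + 1)^3*(k + 1)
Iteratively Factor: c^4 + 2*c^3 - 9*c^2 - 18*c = (c + 2)*(c^3 - 9*c) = (c - 3)*(c + 2)*(c^2 + 3*c) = c*(c - 3)*(c + 2)*(c + 3)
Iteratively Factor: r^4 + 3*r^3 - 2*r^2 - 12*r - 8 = (r - 2)*(r^3 + 5*r^2 + 8*r + 4) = (r - 2)*(r + 2)*(r^2 + 3*r + 2) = (r - 2)*(r + 2)^2*(r + 1)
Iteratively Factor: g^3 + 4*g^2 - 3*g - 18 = (g + 3)*(g^2 + g - 6) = (g + 3)^2*(g - 2)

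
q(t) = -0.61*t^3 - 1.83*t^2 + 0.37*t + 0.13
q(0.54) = -0.30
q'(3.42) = -33.55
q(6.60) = -252.52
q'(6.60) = -103.50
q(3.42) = -44.41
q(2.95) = -30.36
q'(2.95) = -26.35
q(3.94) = -64.13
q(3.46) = -45.77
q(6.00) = -195.29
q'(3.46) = -34.20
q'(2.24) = -17.01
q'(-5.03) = -27.52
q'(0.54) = -2.14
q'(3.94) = -42.46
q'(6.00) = -87.47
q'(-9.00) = -114.92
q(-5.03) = 29.60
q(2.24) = -15.08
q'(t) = -1.83*t^2 - 3.66*t + 0.37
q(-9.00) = 293.26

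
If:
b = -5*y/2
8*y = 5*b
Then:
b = 0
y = 0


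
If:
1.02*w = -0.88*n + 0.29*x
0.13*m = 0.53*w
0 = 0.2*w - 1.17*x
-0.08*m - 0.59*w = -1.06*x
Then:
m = 0.00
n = 0.00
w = 0.00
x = 0.00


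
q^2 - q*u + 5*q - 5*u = (q + 5)*(q - u)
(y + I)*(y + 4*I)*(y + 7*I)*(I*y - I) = I*y^4 - 12*y^3 - I*y^3 + 12*y^2 - 39*I*y^2 + 28*y + 39*I*y - 28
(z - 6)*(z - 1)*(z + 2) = z^3 - 5*z^2 - 8*z + 12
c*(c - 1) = c^2 - c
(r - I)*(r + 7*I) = r^2 + 6*I*r + 7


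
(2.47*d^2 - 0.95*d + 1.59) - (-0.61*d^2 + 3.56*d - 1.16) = 3.08*d^2 - 4.51*d + 2.75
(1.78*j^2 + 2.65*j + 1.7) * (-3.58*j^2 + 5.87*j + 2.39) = -6.3724*j^4 + 0.961600000000001*j^3 + 13.7237*j^2 + 16.3125*j + 4.063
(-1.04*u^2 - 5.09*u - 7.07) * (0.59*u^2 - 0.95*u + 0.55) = -0.6136*u^4 - 2.0151*u^3 + 0.0922000000000001*u^2 + 3.917*u - 3.8885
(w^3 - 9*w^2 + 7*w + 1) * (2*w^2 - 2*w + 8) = 2*w^5 - 20*w^4 + 40*w^3 - 84*w^2 + 54*w + 8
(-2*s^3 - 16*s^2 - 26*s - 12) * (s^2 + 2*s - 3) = -2*s^5 - 20*s^4 - 52*s^3 - 16*s^2 + 54*s + 36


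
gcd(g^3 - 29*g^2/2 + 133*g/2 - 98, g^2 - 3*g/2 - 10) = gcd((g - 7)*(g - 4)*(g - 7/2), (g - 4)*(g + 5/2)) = g - 4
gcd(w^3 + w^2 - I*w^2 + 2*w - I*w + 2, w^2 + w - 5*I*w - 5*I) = w + 1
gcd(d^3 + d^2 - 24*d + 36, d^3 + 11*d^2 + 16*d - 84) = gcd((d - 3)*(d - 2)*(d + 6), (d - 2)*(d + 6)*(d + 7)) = d^2 + 4*d - 12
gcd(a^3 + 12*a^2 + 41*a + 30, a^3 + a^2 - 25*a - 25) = a^2 + 6*a + 5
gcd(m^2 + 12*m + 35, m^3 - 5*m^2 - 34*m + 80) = m + 5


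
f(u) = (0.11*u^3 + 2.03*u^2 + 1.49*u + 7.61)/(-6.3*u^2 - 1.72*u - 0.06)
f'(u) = (12.6*u + 1.72)*(0.11*u^3 + 2.03*u^2 + 1.49*u + 7.61)/(-6.3*u^2 - 1.72*u - 0.06)^2 + (0.33*u^2 + 4.06*u + 1.49)/(-6.3*u^2 - 1.72*u - 0.06)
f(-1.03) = -1.63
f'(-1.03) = -3.22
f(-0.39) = -21.10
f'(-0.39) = -193.86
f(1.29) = -1.03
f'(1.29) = 0.88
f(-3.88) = -0.29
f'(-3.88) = -0.05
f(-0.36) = -28.50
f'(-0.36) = -312.18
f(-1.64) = -0.71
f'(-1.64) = -0.65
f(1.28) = -1.04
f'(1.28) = 0.90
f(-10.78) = -0.13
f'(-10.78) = -0.02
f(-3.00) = -0.36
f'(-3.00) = -0.10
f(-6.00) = -0.22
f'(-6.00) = -0.02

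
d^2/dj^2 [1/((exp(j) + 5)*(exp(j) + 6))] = (4*exp(3*j) + 33*exp(2*j) + exp(j) - 330)*exp(j)/(exp(6*j) + 33*exp(5*j) + 453*exp(4*j) + 3311*exp(3*j) + 13590*exp(2*j) + 29700*exp(j) + 27000)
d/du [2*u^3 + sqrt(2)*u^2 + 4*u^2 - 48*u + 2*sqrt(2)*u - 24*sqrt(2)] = 6*u^2 + 2*sqrt(2)*u + 8*u - 48 + 2*sqrt(2)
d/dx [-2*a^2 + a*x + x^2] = a + 2*x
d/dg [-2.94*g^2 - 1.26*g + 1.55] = -5.88*g - 1.26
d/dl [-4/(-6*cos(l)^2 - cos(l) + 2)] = 4*(12*cos(l) + 1)*sin(l)/(6*cos(l)^2 + cos(l) - 2)^2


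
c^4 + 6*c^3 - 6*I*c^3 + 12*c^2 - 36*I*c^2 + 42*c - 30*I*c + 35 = (c + 1)*(c + 5)*(c - 7*I)*(c + I)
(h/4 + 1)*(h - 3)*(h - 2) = h^3/4 - h^2/4 - 7*h/2 + 6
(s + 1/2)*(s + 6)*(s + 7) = s^3 + 27*s^2/2 + 97*s/2 + 21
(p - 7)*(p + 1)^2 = p^3 - 5*p^2 - 13*p - 7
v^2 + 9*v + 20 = (v + 4)*(v + 5)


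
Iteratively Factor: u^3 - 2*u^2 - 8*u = (u + 2)*(u^2 - 4*u) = u*(u + 2)*(u - 4)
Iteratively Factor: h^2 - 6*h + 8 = (h - 2)*(h - 4)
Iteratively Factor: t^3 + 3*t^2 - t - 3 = (t + 3)*(t^2 - 1) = (t + 1)*(t + 3)*(t - 1)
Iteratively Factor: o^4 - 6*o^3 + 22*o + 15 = (o + 1)*(o^3 - 7*o^2 + 7*o + 15) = (o - 3)*(o + 1)*(o^2 - 4*o - 5) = (o - 5)*(o - 3)*(o + 1)*(o + 1)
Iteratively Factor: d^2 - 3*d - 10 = (d - 5)*(d + 2)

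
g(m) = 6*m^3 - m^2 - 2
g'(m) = 18*m^2 - 2*m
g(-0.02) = -2.00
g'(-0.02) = 0.05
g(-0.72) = -4.76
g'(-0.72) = 10.77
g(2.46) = 81.27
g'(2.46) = 104.01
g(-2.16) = -67.13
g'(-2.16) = 88.30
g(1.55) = 17.94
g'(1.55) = 40.14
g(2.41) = 76.18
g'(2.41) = 99.73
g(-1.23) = -14.68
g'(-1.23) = 29.69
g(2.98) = 147.90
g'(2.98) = 153.89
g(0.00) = -2.00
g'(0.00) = 0.00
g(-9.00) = -4457.00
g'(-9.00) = 1476.00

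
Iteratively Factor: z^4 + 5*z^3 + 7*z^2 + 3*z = (z + 1)*(z^3 + 4*z^2 + 3*z) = (z + 1)*(z + 3)*(z^2 + z) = (z + 1)^2*(z + 3)*(z)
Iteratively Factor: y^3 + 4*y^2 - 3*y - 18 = (y - 2)*(y^2 + 6*y + 9) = (y - 2)*(y + 3)*(y + 3)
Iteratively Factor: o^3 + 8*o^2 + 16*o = (o + 4)*(o^2 + 4*o) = (o + 4)^2*(o)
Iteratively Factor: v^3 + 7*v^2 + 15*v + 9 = (v + 1)*(v^2 + 6*v + 9) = (v + 1)*(v + 3)*(v + 3)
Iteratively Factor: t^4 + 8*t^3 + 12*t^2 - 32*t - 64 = (t - 2)*(t^3 + 10*t^2 + 32*t + 32) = (t - 2)*(t + 2)*(t^2 + 8*t + 16) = (t - 2)*(t + 2)*(t + 4)*(t + 4)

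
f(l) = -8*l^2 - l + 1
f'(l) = -16*l - 1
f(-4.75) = -174.75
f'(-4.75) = 75.00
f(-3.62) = -100.22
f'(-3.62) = 56.92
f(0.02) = 0.98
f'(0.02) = -1.32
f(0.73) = -3.99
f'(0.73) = -12.68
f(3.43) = -96.55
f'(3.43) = -55.88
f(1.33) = -14.48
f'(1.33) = -22.28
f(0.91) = -6.53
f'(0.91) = -15.56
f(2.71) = -60.46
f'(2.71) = -44.36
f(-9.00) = -638.00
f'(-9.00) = 143.00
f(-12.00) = -1139.00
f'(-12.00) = 191.00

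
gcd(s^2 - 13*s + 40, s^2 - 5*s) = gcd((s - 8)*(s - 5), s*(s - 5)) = s - 5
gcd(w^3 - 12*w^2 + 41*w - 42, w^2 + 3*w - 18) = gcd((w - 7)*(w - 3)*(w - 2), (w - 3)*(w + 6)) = w - 3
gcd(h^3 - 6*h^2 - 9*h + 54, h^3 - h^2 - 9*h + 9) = h^2 - 9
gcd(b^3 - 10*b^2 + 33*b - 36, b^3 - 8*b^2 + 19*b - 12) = b^2 - 7*b + 12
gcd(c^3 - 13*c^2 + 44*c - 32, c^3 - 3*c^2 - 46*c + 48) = c^2 - 9*c + 8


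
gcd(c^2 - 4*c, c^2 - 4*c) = c^2 - 4*c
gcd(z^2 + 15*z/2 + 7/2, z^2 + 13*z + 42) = z + 7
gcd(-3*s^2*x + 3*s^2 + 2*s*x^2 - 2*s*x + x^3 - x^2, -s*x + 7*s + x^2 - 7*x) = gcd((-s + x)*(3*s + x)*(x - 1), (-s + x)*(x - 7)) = -s + x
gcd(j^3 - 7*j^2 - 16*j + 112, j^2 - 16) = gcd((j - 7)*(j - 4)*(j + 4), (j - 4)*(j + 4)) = j^2 - 16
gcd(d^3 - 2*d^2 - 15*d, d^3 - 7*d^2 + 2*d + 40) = d - 5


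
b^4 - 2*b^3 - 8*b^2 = b^2*(b - 4)*(b + 2)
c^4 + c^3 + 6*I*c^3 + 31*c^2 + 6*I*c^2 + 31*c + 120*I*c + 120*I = (c + 1)*(c - 5*I)*(c + 3*I)*(c + 8*I)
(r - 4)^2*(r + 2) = r^3 - 6*r^2 + 32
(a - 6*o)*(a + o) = a^2 - 5*a*o - 6*o^2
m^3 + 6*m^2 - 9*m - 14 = (m - 2)*(m + 1)*(m + 7)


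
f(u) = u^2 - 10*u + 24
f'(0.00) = -10.00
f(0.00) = 24.00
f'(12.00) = 14.00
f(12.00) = 48.00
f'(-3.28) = -16.56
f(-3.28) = 67.56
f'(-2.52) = -15.04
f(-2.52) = 55.55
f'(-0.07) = -10.14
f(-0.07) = 24.70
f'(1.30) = -7.40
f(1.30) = 12.69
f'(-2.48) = -14.96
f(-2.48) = 54.95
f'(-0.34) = -10.68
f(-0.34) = 27.52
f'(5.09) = 0.18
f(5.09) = -0.99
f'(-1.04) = -12.08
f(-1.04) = 35.48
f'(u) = 2*u - 10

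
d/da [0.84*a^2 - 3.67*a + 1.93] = 1.68*a - 3.67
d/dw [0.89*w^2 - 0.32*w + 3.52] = 1.78*w - 0.32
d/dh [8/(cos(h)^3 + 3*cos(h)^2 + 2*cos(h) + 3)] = 8*(3*cos(h)^2 + 6*cos(h) + 2)*sin(h)/(cos(h)^3 + 3*cos(h)^2 + 2*cos(h) + 3)^2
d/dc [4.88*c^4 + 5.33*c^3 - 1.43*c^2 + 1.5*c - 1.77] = 19.52*c^3 + 15.99*c^2 - 2.86*c + 1.5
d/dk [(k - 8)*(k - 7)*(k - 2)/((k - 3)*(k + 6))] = (k^4 + 6*k^3 - 191*k^2 + 836*k - 1212)/(k^4 + 6*k^3 - 27*k^2 - 108*k + 324)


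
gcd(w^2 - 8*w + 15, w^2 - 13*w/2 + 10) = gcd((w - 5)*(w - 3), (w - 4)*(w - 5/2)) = 1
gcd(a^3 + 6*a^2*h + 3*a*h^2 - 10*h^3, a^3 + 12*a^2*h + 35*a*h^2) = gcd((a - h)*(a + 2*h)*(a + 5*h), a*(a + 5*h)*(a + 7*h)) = a + 5*h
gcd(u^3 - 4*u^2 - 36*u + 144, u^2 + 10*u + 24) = u + 6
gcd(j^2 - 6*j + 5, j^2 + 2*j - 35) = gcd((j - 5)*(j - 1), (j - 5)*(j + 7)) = j - 5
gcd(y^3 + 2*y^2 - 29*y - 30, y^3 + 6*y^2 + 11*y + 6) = y + 1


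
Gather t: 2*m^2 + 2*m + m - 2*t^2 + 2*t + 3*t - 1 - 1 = 2*m^2 + 3*m - 2*t^2 + 5*t - 2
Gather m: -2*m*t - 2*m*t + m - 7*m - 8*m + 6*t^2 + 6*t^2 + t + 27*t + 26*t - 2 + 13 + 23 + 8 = m*(-4*t - 14) + 12*t^2 + 54*t + 42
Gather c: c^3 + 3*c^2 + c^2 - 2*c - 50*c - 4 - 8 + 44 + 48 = c^3 + 4*c^2 - 52*c + 80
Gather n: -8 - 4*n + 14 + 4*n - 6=0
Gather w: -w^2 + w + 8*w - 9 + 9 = -w^2 + 9*w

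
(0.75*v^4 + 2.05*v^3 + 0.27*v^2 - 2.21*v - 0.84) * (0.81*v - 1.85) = 0.6075*v^5 + 0.273*v^4 - 3.5738*v^3 - 2.2896*v^2 + 3.4081*v + 1.554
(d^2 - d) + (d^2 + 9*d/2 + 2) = 2*d^2 + 7*d/2 + 2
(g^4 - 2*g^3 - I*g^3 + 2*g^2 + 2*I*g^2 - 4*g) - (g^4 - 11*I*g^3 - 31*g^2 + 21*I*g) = -2*g^3 + 10*I*g^3 + 33*g^2 + 2*I*g^2 - 4*g - 21*I*g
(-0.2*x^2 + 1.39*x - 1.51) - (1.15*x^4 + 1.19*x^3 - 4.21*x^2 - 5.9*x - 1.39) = -1.15*x^4 - 1.19*x^3 + 4.01*x^2 + 7.29*x - 0.12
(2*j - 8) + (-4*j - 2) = -2*j - 10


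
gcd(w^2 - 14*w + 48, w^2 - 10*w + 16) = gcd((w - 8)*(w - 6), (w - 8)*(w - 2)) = w - 8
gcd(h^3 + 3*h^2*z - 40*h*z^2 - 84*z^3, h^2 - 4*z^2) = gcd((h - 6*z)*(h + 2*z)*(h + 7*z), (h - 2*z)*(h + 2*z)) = h + 2*z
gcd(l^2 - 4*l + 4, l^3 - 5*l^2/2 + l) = l - 2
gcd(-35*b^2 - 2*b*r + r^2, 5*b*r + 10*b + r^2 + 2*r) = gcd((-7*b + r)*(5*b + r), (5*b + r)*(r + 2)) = 5*b + r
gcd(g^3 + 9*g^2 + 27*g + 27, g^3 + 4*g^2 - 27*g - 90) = g + 3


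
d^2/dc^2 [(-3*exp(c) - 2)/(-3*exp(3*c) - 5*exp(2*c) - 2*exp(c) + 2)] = (108*exp(6*c) + 297*exp(5*c) + 333*exp(4*c) + 428*exp(3*c) + 348*exp(2*c) + 100*exp(c) + 20)*exp(c)/(27*exp(9*c) + 135*exp(8*c) + 279*exp(7*c) + 251*exp(6*c) + 6*exp(5*c) - 162*exp(4*c) - 76*exp(3*c) + 36*exp(2*c) + 24*exp(c) - 8)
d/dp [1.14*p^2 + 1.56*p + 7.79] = 2.28*p + 1.56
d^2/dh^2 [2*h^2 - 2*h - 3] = 4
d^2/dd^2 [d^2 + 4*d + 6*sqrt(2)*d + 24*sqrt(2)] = 2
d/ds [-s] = -1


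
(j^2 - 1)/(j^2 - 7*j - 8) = (j - 1)/(j - 8)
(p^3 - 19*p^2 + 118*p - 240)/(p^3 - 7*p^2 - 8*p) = (p^2 - 11*p + 30)/(p*(p + 1))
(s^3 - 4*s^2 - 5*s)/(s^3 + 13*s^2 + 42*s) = (s^2 - 4*s - 5)/(s^2 + 13*s + 42)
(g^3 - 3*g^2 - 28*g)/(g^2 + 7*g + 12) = g*(g - 7)/(g + 3)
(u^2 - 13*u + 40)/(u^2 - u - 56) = (u - 5)/(u + 7)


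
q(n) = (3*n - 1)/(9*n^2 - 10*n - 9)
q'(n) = (10 - 18*n)*(3*n - 1)/(9*n^2 - 10*n - 9)^2 + 3/(9*n^2 - 10*n - 9) = (-27*n^2 + 18*n - 37)/(81*n^4 - 180*n^3 - 62*n^2 + 180*n + 81)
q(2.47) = 0.30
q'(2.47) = -0.35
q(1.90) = 1.05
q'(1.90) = -4.97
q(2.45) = 0.31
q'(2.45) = -0.37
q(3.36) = 0.15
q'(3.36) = -0.08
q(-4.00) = -0.07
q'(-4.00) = -0.02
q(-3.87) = -0.08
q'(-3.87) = -0.02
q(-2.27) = -0.13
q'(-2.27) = -0.06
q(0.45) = -0.03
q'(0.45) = -0.25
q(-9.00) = -0.03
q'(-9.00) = 0.00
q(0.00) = 0.11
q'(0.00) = -0.46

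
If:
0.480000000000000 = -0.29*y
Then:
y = -1.66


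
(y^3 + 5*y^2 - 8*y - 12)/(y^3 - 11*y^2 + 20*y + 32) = (y^2 + 4*y - 12)/(y^2 - 12*y + 32)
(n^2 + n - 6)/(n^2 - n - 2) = (n + 3)/(n + 1)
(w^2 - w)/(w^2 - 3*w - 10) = w*(1 - w)/(-w^2 + 3*w + 10)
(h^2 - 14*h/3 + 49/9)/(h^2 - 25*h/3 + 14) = (h - 7/3)/(h - 6)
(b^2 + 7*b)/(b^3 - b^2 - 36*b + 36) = b*(b + 7)/(b^3 - b^2 - 36*b + 36)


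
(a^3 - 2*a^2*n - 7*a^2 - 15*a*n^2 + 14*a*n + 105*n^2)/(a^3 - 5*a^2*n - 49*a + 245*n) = (a + 3*n)/(a + 7)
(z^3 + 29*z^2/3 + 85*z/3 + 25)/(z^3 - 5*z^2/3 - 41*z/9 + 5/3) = 3*(z^2 + 8*z + 15)/(3*z^2 - 10*z + 3)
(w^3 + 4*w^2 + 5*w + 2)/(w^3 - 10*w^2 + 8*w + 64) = (w^2 + 2*w + 1)/(w^2 - 12*w + 32)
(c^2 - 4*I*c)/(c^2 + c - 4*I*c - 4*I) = c/(c + 1)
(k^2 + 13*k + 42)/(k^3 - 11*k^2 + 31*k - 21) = (k^2 + 13*k + 42)/(k^3 - 11*k^2 + 31*k - 21)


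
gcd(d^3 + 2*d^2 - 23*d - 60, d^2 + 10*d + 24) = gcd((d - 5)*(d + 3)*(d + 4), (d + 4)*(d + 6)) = d + 4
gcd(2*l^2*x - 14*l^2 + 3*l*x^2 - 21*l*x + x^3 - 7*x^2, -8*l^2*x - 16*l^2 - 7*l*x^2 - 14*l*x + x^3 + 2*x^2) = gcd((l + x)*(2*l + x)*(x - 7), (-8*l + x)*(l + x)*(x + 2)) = l + x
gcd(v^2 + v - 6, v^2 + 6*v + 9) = v + 3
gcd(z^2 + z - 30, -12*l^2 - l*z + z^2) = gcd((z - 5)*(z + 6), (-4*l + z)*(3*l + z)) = 1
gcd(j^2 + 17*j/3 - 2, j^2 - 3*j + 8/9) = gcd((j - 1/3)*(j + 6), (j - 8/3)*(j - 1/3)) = j - 1/3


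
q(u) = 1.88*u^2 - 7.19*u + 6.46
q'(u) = 3.76*u - 7.19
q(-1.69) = 23.98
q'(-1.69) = -13.54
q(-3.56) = 55.88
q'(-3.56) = -20.58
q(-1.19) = 17.68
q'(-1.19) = -11.66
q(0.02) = 6.32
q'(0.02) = -7.11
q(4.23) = 9.68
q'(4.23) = 8.71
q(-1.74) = 24.66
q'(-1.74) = -13.73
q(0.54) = 3.13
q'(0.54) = -5.16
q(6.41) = 37.62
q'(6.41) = 16.91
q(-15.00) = 537.31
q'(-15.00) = -63.59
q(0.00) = 6.46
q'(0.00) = -7.19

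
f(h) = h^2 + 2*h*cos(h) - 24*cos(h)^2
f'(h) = -2*h*sin(h) + 2*h + 48*sin(h)*cos(h) + 2*cos(h)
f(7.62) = 60.31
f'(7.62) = 11.70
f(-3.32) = -5.69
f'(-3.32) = -15.81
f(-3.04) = -8.46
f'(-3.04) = -3.84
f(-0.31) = -22.26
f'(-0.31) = -12.85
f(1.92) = -0.44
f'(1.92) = -15.88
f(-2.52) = -5.41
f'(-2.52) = 13.12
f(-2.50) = -5.15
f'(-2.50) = 13.42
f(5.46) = 26.14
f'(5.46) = -3.64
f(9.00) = 44.68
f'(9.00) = -9.26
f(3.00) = -20.46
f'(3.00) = -3.53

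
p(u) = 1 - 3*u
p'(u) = -3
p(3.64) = -9.92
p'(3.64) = -3.00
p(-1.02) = 4.06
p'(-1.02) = -3.00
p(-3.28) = 10.84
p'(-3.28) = -3.00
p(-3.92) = 12.76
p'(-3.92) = -3.00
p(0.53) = -0.59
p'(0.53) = -3.00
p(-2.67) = 9.01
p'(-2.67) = -3.00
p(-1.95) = 6.85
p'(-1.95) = -3.00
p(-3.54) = 11.62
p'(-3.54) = -3.00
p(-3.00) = 10.00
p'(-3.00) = -3.00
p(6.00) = -17.00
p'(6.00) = -3.00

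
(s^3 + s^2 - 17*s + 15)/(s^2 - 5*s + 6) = (s^2 + 4*s - 5)/(s - 2)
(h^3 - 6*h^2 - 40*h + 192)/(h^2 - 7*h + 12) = (h^2 - 2*h - 48)/(h - 3)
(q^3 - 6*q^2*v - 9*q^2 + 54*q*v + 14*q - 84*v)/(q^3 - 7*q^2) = 1 - 6*v/q - 2/q + 12*v/q^2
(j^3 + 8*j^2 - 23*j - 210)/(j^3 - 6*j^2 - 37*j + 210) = (j + 7)/(j - 7)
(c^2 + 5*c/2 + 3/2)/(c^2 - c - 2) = (c + 3/2)/(c - 2)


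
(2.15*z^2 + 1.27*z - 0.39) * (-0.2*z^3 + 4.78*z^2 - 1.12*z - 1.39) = -0.43*z^5 + 10.023*z^4 + 3.7406*z^3 - 6.2751*z^2 - 1.3285*z + 0.5421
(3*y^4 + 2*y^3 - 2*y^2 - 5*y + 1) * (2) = 6*y^4 + 4*y^3 - 4*y^2 - 10*y + 2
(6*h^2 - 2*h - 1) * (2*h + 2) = 12*h^3 + 8*h^2 - 6*h - 2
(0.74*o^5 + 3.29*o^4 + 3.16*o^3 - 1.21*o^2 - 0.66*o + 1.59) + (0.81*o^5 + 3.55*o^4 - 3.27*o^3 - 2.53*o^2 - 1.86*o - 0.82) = 1.55*o^5 + 6.84*o^4 - 0.11*o^3 - 3.74*o^2 - 2.52*o + 0.77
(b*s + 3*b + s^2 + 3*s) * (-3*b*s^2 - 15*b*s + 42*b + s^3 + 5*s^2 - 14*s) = -3*b^2*s^3 - 24*b^2*s^2 - 3*b^2*s + 126*b^2 - 2*b*s^4 - 16*b*s^3 - 2*b*s^2 + 84*b*s + s^5 + 8*s^4 + s^3 - 42*s^2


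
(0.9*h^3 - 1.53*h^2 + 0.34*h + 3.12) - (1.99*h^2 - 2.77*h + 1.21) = 0.9*h^3 - 3.52*h^2 + 3.11*h + 1.91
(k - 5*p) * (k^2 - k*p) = k^3 - 6*k^2*p + 5*k*p^2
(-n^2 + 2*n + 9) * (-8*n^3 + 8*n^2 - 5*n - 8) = 8*n^5 - 24*n^4 - 51*n^3 + 70*n^2 - 61*n - 72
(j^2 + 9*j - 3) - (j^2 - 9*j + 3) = 18*j - 6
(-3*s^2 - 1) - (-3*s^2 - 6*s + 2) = 6*s - 3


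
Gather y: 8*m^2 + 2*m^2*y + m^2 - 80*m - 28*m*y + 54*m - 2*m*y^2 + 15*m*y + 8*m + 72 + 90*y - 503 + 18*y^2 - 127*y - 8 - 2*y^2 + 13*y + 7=9*m^2 - 18*m + y^2*(16 - 2*m) + y*(2*m^2 - 13*m - 24) - 432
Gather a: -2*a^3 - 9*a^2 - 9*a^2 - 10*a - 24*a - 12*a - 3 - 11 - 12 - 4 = -2*a^3 - 18*a^2 - 46*a - 30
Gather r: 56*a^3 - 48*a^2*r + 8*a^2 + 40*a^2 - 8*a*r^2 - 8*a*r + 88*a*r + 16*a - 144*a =56*a^3 + 48*a^2 - 8*a*r^2 - 128*a + r*(-48*a^2 + 80*a)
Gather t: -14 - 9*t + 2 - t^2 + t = -t^2 - 8*t - 12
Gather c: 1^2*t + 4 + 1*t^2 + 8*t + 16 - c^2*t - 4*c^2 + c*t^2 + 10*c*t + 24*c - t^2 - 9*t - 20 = c^2*(-t - 4) + c*(t^2 + 10*t + 24)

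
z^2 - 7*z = z*(z - 7)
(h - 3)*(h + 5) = h^2 + 2*h - 15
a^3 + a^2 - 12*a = a*(a - 3)*(a + 4)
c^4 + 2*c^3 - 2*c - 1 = (c - 1)*(c + 1)^3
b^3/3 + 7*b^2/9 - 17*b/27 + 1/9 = (b/3 + 1)*(b - 1/3)^2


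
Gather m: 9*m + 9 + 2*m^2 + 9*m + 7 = 2*m^2 + 18*m + 16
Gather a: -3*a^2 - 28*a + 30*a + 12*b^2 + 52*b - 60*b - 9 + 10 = -3*a^2 + 2*a + 12*b^2 - 8*b + 1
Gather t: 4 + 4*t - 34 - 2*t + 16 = 2*t - 14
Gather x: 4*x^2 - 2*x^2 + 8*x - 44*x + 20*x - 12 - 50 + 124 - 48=2*x^2 - 16*x + 14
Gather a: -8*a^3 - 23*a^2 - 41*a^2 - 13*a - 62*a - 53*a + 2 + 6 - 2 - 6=-8*a^3 - 64*a^2 - 128*a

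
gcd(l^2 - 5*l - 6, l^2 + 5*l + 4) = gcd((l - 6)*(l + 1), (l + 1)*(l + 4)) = l + 1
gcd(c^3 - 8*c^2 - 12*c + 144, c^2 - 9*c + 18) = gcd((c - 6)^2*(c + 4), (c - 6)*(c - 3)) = c - 6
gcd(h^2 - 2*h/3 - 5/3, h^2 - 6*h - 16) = 1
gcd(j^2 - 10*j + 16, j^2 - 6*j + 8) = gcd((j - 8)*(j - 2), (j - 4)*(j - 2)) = j - 2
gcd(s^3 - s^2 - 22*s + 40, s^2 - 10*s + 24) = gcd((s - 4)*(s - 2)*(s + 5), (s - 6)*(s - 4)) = s - 4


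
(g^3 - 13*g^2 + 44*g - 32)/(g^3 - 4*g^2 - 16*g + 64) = (g^2 - 9*g + 8)/(g^2 - 16)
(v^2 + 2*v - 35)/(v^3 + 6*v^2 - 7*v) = (v - 5)/(v*(v - 1))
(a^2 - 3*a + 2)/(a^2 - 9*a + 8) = (a - 2)/(a - 8)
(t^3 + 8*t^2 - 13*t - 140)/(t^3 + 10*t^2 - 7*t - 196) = (t + 5)/(t + 7)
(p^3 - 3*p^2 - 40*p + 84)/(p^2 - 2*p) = p - 1 - 42/p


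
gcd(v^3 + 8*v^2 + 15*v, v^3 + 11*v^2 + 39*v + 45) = v^2 + 8*v + 15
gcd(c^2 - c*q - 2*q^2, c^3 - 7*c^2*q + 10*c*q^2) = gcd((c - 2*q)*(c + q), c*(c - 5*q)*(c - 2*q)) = -c + 2*q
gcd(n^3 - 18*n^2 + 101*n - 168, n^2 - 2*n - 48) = n - 8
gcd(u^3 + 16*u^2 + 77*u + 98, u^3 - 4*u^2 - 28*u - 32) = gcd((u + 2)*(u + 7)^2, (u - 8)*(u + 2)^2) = u + 2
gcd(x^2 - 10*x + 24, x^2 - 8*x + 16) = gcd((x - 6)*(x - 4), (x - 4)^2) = x - 4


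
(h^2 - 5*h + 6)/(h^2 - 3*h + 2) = (h - 3)/(h - 1)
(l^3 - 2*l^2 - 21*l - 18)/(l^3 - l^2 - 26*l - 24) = (l + 3)/(l + 4)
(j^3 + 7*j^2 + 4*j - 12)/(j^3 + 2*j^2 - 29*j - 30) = (j^2 + j - 2)/(j^2 - 4*j - 5)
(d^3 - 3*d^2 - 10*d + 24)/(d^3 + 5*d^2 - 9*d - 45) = (d^2 - 6*d + 8)/(d^2 + 2*d - 15)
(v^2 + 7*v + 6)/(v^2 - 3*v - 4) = (v + 6)/(v - 4)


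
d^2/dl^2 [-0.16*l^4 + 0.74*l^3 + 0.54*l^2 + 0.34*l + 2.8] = -1.92*l^2 + 4.44*l + 1.08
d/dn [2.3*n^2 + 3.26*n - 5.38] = 4.6*n + 3.26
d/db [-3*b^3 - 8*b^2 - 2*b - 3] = -9*b^2 - 16*b - 2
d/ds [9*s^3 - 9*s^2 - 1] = 9*s*(3*s - 2)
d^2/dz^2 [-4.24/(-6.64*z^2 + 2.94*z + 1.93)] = (373.879808*z^2 - 165.543168*z - 4.24*(13.28*z - 2.94)*(26.56*z - 5.88) - 108.672896)/(-6.64*z^2 + 2.94*z + 1.93)^3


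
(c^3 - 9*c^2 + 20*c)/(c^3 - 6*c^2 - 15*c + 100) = c*(c - 4)/(c^2 - c - 20)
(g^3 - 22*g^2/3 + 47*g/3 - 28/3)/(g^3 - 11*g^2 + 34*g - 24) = (g - 7/3)/(g - 6)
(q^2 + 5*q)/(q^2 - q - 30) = q/(q - 6)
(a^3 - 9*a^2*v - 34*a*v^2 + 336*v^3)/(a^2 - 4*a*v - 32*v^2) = (a^2 - a*v - 42*v^2)/(a + 4*v)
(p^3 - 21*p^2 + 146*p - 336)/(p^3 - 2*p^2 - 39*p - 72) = (p^2 - 13*p + 42)/(p^2 + 6*p + 9)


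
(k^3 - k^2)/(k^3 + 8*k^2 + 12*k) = k*(k - 1)/(k^2 + 8*k + 12)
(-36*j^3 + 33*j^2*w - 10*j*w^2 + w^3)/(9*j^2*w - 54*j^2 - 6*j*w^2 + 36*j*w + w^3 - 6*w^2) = (-4*j + w)/(w - 6)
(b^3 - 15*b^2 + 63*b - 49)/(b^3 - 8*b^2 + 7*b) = (b - 7)/b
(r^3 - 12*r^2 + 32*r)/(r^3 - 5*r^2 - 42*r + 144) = r*(r - 4)/(r^2 + 3*r - 18)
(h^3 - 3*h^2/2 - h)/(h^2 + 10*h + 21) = h*(2*h^2 - 3*h - 2)/(2*(h^2 + 10*h + 21))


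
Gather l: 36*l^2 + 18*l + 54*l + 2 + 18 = 36*l^2 + 72*l + 20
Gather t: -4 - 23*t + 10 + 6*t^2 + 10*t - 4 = 6*t^2 - 13*t + 2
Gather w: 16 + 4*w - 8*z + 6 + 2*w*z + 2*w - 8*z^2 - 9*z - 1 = w*(2*z + 6) - 8*z^2 - 17*z + 21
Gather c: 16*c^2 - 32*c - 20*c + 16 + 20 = 16*c^2 - 52*c + 36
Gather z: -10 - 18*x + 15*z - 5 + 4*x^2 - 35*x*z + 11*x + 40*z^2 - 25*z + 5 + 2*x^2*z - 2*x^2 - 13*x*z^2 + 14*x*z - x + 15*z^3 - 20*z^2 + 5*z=2*x^2 - 8*x + 15*z^3 + z^2*(20 - 13*x) + z*(2*x^2 - 21*x - 5) - 10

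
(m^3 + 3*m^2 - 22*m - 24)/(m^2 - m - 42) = (m^2 - 3*m - 4)/(m - 7)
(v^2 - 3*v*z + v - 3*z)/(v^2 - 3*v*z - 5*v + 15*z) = (v + 1)/(v - 5)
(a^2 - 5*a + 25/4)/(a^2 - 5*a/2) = (a - 5/2)/a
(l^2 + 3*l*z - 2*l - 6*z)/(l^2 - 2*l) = (l + 3*z)/l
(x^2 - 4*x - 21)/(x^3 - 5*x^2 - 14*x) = (x + 3)/(x*(x + 2))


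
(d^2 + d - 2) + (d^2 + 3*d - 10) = 2*d^2 + 4*d - 12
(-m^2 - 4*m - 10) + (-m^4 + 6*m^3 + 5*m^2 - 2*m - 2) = -m^4 + 6*m^3 + 4*m^2 - 6*m - 12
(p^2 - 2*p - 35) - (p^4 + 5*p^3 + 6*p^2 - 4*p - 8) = -p^4 - 5*p^3 - 5*p^2 + 2*p - 27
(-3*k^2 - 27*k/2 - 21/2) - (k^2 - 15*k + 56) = -4*k^2 + 3*k/2 - 133/2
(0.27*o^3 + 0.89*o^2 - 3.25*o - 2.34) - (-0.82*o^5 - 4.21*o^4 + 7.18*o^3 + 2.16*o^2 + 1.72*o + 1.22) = 0.82*o^5 + 4.21*o^4 - 6.91*o^3 - 1.27*o^2 - 4.97*o - 3.56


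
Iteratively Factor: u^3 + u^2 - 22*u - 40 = (u + 4)*(u^2 - 3*u - 10) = (u - 5)*(u + 4)*(u + 2)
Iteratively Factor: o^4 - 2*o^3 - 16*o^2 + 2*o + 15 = (o - 5)*(o^3 + 3*o^2 - o - 3) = (o - 5)*(o + 3)*(o^2 - 1) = (o - 5)*(o - 1)*(o + 3)*(o + 1)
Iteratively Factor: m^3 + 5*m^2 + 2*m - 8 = (m + 2)*(m^2 + 3*m - 4) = (m - 1)*(m + 2)*(m + 4)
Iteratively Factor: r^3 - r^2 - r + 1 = (r - 1)*(r^2 - 1) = (r - 1)^2*(r + 1)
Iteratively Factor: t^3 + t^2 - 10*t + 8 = (t - 1)*(t^2 + 2*t - 8) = (t - 1)*(t + 4)*(t - 2)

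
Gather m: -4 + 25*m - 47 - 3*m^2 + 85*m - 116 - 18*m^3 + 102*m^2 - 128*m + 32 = -18*m^3 + 99*m^2 - 18*m - 135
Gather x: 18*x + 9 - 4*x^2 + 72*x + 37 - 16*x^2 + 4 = -20*x^2 + 90*x + 50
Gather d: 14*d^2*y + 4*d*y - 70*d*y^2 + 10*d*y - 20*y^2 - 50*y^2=14*d^2*y + d*(-70*y^2 + 14*y) - 70*y^2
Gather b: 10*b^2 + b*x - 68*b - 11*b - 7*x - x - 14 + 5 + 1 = 10*b^2 + b*(x - 79) - 8*x - 8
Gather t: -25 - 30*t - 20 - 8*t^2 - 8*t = -8*t^2 - 38*t - 45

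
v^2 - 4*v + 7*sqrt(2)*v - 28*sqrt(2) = (v - 4)*(v + 7*sqrt(2))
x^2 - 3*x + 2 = (x - 2)*(x - 1)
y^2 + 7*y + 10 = (y + 2)*(y + 5)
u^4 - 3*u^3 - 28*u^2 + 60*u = u*(u - 6)*(u - 2)*(u + 5)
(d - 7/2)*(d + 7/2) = d^2 - 49/4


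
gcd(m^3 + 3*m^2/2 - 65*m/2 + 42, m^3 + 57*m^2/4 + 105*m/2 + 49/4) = m + 7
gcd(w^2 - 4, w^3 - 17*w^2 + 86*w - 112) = w - 2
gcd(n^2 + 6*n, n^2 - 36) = n + 6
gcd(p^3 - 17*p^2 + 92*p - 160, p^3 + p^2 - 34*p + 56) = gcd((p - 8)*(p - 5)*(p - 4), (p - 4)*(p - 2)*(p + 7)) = p - 4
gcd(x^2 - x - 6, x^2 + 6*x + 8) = x + 2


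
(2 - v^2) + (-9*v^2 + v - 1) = -10*v^2 + v + 1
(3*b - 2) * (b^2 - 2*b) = 3*b^3 - 8*b^2 + 4*b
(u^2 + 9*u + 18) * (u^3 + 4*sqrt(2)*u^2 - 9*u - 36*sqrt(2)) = u^5 + 4*sqrt(2)*u^4 + 9*u^4 + 9*u^3 + 36*sqrt(2)*u^3 - 81*u^2 + 36*sqrt(2)*u^2 - 324*sqrt(2)*u - 162*u - 648*sqrt(2)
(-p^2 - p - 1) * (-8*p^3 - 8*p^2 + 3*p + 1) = 8*p^5 + 16*p^4 + 13*p^3 + 4*p^2 - 4*p - 1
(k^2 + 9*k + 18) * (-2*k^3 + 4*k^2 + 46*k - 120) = -2*k^5 - 14*k^4 + 46*k^3 + 366*k^2 - 252*k - 2160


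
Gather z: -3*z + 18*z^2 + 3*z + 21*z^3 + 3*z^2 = 21*z^3 + 21*z^2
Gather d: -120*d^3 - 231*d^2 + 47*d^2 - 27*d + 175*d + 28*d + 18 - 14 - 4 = -120*d^3 - 184*d^2 + 176*d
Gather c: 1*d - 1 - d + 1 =0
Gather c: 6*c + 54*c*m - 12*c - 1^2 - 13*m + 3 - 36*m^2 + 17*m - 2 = c*(54*m - 6) - 36*m^2 + 4*m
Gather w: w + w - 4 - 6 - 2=2*w - 12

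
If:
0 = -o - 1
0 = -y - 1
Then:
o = -1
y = -1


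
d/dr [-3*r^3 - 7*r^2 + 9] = r*(-9*r - 14)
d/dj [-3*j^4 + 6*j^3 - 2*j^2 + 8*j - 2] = -12*j^3 + 18*j^2 - 4*j + 8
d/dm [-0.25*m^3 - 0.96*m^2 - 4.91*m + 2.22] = -0.75*m^2 - 1.92*m - 4.91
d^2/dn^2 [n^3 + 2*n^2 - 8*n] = 6*n + 4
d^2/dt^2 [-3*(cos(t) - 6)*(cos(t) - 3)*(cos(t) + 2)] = 9*cos(t)/4 - 42*cos(2*t) + 27*cos(3*t)/4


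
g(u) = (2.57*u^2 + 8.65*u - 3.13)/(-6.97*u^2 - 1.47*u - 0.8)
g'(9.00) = 0.01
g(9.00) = -0.49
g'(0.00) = -18.00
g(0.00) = 3.91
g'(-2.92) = 0.19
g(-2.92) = 0.12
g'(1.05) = 0.01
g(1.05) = -0.88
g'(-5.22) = 0.05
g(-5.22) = -0.12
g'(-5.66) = 0.04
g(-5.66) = -0.14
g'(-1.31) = 1.26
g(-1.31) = 0.93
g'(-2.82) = 0.21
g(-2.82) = 0.14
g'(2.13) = 0.11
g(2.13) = -0.76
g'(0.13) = -13.64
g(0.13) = 1.77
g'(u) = (5.14*u + 8.65)/(-6.97*u^2 - 1.47*u - 0.8) + (13.94*u + 1.47)*(2.57*u^2 + 8.65*u - 3.13)/(-6.97*u^2 - 1.47*u - 0.8)^2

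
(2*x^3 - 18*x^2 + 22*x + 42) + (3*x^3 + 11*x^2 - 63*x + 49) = 5*x^3 - 7*x^2 - 41*x + 91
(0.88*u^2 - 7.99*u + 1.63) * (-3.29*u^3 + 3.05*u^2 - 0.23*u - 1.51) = -2.8952*u^5 + 28.9711*u^4 - 29.9346*u^3 + 5.4804*u^2 + 11.69*u - 2.4613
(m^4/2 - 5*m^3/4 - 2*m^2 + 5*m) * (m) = m^5/2 - 5*m^4/4 - 2*m^3 + 5*m^2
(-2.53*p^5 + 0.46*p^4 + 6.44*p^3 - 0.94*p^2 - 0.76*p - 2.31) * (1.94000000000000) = -4.9082*p^5 + 0.8924*p^4 + 12.4936*p^3 - 1.8236*p^2 - 1.4744*p - 4.4814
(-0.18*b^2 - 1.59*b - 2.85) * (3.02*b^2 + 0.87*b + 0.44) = -0.5436*b^4 - 4.9584*b^3 - 10.0695*b^2 - 3.1791*b - 1.254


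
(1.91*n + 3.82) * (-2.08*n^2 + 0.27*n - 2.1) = -3.9728*n^3 - 7.4299*n^2 - 2.9796*n - 8.022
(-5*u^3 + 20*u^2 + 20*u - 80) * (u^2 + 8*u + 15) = -5*u^5 - 20*u^4 + 105*u^3 + 380*u^2 - 340*u - 1200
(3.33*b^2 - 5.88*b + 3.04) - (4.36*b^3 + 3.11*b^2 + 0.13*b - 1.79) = -4.36*b^3 + 0.22*b^2 - 6.01*b + 4.83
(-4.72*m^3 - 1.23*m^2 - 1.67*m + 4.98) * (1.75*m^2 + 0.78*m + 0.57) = -8.26*m^5 - 5.8341*m^4 - 6.5723*m^3 + 6.7113*m^2 + 2.9325*m + 2.8386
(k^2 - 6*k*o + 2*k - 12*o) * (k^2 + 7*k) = k^4 - 6*k^3*o + 9*k^3 - 54*k^2*o + 14*k^2 - 84*k*o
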